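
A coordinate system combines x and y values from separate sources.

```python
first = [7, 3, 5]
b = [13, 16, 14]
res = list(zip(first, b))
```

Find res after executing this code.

Step 1: zip pairs elements at same index:
  Index 0: (7, 13)
  Index 1: (3, 16)
  Index 2: (5, 14)
Therefore res = [(7, 13), (3, 16), (5, 14)].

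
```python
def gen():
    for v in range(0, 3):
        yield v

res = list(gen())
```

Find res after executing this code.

Step 1: The generator yields each value from range(0, 3).
Step 2: list() consumes all yields: [0, 1, 2].
Therefore res = [0, 1, 2].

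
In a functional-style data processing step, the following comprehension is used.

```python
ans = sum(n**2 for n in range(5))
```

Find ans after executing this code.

Step 1: Compute n**2 for each n in range(5):
  n=0: 0**2 = 0
  n=1: 1**2 = 1
  n=2: 2**2 = 4
  n=3: 3**2 = 9
  n=4: 4**2 = 16
Step 2: sum = 0 + 1 + 4 + 9 + 16 = 30.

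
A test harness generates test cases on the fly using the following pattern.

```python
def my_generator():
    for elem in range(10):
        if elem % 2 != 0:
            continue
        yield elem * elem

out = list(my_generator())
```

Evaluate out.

Step 1: Only yield elem**2 when elem is divisible by 2:
  elem=0: 0 % 2 == 0, yield 0**2 = 0
  elem=2: 2 % 2 == 0, yield 2**2 = 4
  elem=4: 4 % 2 == 0, yield 4**2 = 16
  elem=6: 6 % 2 == 0, yield 6**2 = 36
  elem=8: 8 % 2 == 0, yield 8**2 = 64
Therefore out = [0, 4, 16, 36, 64].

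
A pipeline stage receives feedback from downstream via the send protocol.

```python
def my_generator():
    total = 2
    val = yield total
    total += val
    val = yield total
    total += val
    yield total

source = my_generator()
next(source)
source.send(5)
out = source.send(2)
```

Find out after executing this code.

Step 1: next() -> yield total=2.
Step 2: send(5) -> val=5, total = 2+5 = 7, yield 7.
Step 3: send(2) -> val=2, total = 7+2 = 9, yield 9.
Therefore out = 9.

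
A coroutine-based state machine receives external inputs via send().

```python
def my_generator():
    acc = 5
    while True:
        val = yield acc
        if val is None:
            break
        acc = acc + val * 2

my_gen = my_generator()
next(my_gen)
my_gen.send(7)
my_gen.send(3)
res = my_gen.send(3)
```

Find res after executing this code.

Step 1: next() -> yield acc=5.
Step 2: send(7) -> val=7, acc = 5 + 7*2 = 19, yield 19.
Step 3: send(3) -> val=3, acc = 19 + 3*2 = 25, yield 25.
Step 4: send(3) -> val=3, acc = 25 + 3*2 = 31, yield 31.
Therefore res = 31.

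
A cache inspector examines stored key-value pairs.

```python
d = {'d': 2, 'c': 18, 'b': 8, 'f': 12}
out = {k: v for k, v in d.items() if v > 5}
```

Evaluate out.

Step 1: Filter items where value > 5:
  'd': 2 <= 5: removed
  'c': 18 > 5: kept
  'b': 8 > 5: kept
  'f': 12 > 5: kept
Therefore out = {'c': 18, 'b': 8, 'f': 12}.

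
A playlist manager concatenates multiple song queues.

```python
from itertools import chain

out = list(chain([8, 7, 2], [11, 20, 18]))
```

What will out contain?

Step 1: chain() concatenates iterables: [8, 7, 2] + [11, 20, 18].
Therefore out = [8, 7, 2, 11, 20, 18].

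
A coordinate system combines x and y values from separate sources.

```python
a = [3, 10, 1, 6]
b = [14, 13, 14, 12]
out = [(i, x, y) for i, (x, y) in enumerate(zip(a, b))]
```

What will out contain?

Step 1: enumerate(zip(a, b)) gives index with paired elements:
  i=0: (3, 14)
  i=1: (10, 13)
  i=2: (1, 14)
  i=3: (6, 12)
Therefore out = [(0, 3, 14), (1, 10, 13), (2, 1, 14), (3, 6, 12)].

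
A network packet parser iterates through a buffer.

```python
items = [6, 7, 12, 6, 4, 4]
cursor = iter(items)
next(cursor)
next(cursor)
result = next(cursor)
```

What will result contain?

Step 1: Create iterator over [6, 7, 12, 6, 4, 4].
Step 2: next() consumes 6.
Step 3: next() consumes 7.
Step 4: next() returns 12.
Therefore result = 12.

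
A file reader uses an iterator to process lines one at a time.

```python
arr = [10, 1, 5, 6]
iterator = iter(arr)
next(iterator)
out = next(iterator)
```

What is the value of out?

Step 1: Create iterator over [10, 1, 5, 6].
Step 2: next() consumes 10.
Step 3: next() returns 1.
Therefore out = 1.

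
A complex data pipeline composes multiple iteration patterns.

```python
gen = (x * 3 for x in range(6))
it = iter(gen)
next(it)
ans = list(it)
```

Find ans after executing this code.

Step 1: Generator produces [0, 3, 6, 9, 12, 15].
Step 2: next(it) consumes first element (0).
Step 3: list(it) collects remaining: [3, 6, 9, 12, 15].
Therefore ans = [3, 6, 9, 12, 15].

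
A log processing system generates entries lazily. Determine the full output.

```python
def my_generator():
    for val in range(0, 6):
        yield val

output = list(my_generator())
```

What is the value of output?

Step 1: The generator yields each value from range(0, 6).
Step 2: list() consumes all yields: [0, 1, 2, 3, 4, 5].
Therefore output = [0, 1, 2, 3, 4, 5].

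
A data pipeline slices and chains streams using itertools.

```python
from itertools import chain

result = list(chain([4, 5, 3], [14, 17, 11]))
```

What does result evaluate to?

Step 1: chain() concatenates iterables: [4, 5, 3] + [14, 17, 11].
Therefore result = [4, 5, 3, 14, 17, 11].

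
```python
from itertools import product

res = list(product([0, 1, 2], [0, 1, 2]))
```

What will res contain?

Step 1: product([0, 1, 2], [0, 1, 2]) gives all pairs:
  (0, 0)
  (0, 1)
  (0, 2)
  (1, 0)
  (1, 1)
  (1, 2)
  (2, 0)
  (2, 1)
  (2, 2)
Therefore res = [(0, 0), (0, 1), (0, 2), (1, 0), (1, 1), (1, 2), (2, 0), (2, 1), (2, 2)].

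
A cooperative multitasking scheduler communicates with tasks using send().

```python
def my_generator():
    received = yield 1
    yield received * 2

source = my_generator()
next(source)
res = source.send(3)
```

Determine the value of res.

Step 1: next(source) advances to first yield, producing 1.
Step 2: send(3) resumes, received = 3.
Step 3: yield received * 2 = 3 * 2 = 6.
Therefore res = 6.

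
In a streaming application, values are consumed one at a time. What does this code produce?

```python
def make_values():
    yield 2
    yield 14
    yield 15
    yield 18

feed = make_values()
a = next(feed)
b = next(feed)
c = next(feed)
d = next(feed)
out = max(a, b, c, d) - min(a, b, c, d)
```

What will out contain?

Step 1: Create generator and consume all values:
  a = next(feed) = 2
  b = next(feed) = 14
  c = next(feed) = 15
  d = next(feed) = 18
Step 2: max = 18, min = 2, out = 18 - 2 = 16.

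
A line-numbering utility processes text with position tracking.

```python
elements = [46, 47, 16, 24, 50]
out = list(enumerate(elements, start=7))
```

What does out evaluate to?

Step 1: enumerate with start=7:
  (7, 46)
  (8, 47)
  (9, 16)
  (10, 24)
  (11, 50)
Therefore out = [(7, 46), (8, 47), (9, 16), (10, 24), (11, 50)].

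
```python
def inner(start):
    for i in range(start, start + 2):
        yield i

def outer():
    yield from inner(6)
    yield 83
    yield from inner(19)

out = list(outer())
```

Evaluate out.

Step 1: outer() delegates to inner(6):
  yield 6
  yield 7
Step 2: yield 83
Step 3: Delegates to inner(19):
  yield 19
  yield 20
Therefore out = [6, 7, 83, 19, 20].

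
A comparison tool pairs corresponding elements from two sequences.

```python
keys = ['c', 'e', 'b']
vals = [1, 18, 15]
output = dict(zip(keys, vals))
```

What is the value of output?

Step 1: zip pairs keys with values:
  'c' -> 1
  'e' -> 18
  'b' -> 15
Therefore output = {'c': 1, 'e': 18, 'b': 15}.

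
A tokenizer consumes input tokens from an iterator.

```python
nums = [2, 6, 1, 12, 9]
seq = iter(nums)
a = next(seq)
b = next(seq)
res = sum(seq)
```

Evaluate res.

Step 1: Create iterator over [2, 6, 1, 12, 9].
Step 2: a = next() = 2, b = next() = 6.
Step 3: sum() of remaining [1, 12, 9] = 22.
Therefore res = 22.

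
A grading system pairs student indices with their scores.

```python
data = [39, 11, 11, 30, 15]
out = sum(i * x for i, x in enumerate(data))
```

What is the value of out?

Step 1: Compute i * x for each (i, x) in enumerate([39, 11, 11, 30, 15]):
  i=0, x=39: 0*39 = 0
  i=1, x=11: 1*11 = 11
  i=2, x=11: 2*11 = 22
  i=3, x=30: 3*30 = 90
  i=4, x=15: 4*15 = 60
Step 2: sum = 0 + 11 + 22 + 90 + 60 = 183.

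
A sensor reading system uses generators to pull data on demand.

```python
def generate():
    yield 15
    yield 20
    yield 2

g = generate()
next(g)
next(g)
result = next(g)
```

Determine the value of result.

Step 1: generate() creates a generator.
Step 2: next(g) yields 15 (consumed and discarded).
Step 3: next(g) yields 20 (consumed and discarded).
Step 4: next(g) yields 2, assigned to result.
Therefore result = 2.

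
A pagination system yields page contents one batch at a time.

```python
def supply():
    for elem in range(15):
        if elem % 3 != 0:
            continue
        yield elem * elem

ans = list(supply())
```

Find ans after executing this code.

Step 1: Only yield elem**2 when elem is divisible by 3:
  elem=0: 0 % 3 == 0, yield 0**2 = 0
  elem=3: 3 % 3 == 0, yield 3**2 = 9
  elem=6: 6 % 3 == 0, yield 6**2 = 36
  elem=9: 9 % 3 == 0, yield 9**2 = 81
  elem=12: 12 % 3 == 0, yield 12**2 = 144
Therefore ans = [0, 9, 36, 81, 144].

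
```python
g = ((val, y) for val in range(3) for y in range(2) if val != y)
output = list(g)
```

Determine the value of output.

Step 1: Nested generator over range(3) x range(2) where val != y:
  (0, 0): excluded (val == y)
  (0, 1): included
  (1, 0): included
  (1, 1): excluded (val == y)
  (2, 0): included
  (2, 1): included
Therefore output = [(0, 1), (1, 0), (2, 0), (2, 1)].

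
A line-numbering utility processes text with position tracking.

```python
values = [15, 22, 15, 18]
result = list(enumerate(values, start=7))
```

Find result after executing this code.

Step 1: enumerate with start=7:
  (7, 15)
  (8, 22)
  (9, 15)
  (10, 18)
Therefore result = [(7, 15), (8, 22), (9, 15), (10, 18)].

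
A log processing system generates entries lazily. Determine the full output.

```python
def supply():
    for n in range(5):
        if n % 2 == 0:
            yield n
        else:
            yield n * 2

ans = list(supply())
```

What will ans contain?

Step 1: For each n in range(5), yield n if even, else n*2:
  n=0 (even): yield 0
  n=1 (odd): yield 1*2 = 2
  n=2 (even): yield 2
  n=3 (odd): yield 3*2 = 6
  n=4 (even): yield 4
Therefore ans = [0, 2, 2, 6, 4].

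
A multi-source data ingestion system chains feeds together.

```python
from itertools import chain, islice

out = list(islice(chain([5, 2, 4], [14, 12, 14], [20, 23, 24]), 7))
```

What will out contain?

Step 1: chain([5, 2, 4], [14, 12, 14], [20, 23, 24]) = [5, 2, 4, 14, 12, 14, 20, 23, 24].
Step 2: islice takes first 7 elements: [5, 2, 4, 14, 12, 14, 20].
Therefore out = [5, 2, 4, 14, 12, 14, 20].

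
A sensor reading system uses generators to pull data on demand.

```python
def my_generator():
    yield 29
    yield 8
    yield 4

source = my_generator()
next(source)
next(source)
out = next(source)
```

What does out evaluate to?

Step 1: my_generator() creates a generator.
Step 2: next(source) yields 29 (consumed and discarded).
Step 3: next(source) yields 8 (consumed and discarded).
Step 4: next(source) yields 4, assigned to out.
Therefore out = 4.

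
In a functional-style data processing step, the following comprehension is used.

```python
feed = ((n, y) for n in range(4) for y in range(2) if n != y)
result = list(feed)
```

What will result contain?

Step 1: Nested generator over range(4) x range(2) where n != y:
  (0, 0): excluded (n == y)
  (0, 1): included
  (1, 0): included
  (1, 1): excluded (n == y)
  (2, 0): included
  (2, 1): included
  (3, 0): included
  (3, 1): included
Therefore result = [(0, 1), (1, 0), (2, 0), (2, 1), (3, 0), (3, 1)].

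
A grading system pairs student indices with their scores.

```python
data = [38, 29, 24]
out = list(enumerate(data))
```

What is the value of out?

Step 1: enumerate pairs each element with its index:
  (0, 38)
  (1, 29)
  (2, 24)
Therefore out = [(0, 38), (1, 29), (2, 24)].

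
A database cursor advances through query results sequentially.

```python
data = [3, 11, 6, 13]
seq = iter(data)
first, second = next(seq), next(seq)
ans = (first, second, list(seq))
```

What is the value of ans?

Step 1: Create iterator over [3, 11, 6, 13].
Step 2: first = 3, second = 11.
Step 3: Remaining elements: [6, 13].
Therefore ans = (3, 11, [6, 13]).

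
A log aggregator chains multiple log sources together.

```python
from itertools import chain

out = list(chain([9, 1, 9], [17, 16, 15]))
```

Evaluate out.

Step 1: chain() concatenates iterables: [9, 1, 9] + [17, 16, 15].
Therefore out = [9, 1, 9, 17, 16, 15].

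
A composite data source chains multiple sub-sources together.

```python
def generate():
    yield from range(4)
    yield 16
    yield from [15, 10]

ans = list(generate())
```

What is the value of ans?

Step 1: Trace yields in order:
  yield 0
  yield 1
  yield 2
  yield 3
  yield 16
  yield 15
  yield 10
Therefore ans = [0, 1, 2, 3, 16, 15, 10].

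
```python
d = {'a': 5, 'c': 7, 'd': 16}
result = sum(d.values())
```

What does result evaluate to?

Step 1: d.values() = [5, 7, 16].
Step 2: sum = 28.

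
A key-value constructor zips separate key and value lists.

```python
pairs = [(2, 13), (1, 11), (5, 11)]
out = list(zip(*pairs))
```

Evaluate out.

Step 1: zip(*pairs) transposes: unzips [(2, 13), (1, 11), (5, 11)] into separate sequences.
Step 2: First elements: (2, 1, 5), second elements: (13, 11, 11).
Therefore out = [(2, 1, 5), (13, 11, 11)].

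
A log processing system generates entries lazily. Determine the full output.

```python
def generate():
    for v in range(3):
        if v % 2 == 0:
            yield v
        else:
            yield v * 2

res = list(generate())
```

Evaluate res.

Step 1: For each v in range(3), yield v if even, else v*2:
  v=0 (even): yield 0
  v=1 (odd): yield 1*2 = 2
  v=2 (even): yield 2
Therefore res = [0, 2, 2].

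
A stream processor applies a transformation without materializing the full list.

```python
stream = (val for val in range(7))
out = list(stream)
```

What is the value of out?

Step 1: Generator expression iterates range(7): [0, 1, 2, 3, 4, 5, 6].
Step 2: list() collects all values.
Therefore out = [0, 1, 2, 3, 4, 5, 6].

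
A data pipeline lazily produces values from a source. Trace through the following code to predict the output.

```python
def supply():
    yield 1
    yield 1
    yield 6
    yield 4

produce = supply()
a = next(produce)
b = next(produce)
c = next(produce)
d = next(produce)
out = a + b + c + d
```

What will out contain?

Step 1: Create generator and consume all values:
  a = next(produce) = 1
  b = next(produce) = 1
  c = next(produce) = 6
  d = next(produce) = 4
Step 2: out = 1 + 1 + 6 + 4 = 12.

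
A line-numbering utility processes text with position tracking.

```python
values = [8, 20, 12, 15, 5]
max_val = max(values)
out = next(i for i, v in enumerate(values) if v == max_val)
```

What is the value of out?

Step 1: max([8, 20, 12, 15, 5]) = 20.
Step 2: Find first index where value == 20:
  Index 0: 8 != 20
  Index 1: 20 == 20, found!
Therefore out = 1.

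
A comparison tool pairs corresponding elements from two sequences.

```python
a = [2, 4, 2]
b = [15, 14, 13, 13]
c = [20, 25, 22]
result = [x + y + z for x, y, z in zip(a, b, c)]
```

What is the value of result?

Step 1: zip three lists (truncates to shortest, len=3):
  2 + 15 + 20 = 37
  4 + 14 + 25 = 43
  2 + 13 + 22 = 37
Therefore result = [37, 43, 37].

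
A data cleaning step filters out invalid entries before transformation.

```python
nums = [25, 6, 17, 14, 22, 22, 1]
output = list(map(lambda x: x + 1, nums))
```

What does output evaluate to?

Step 1: Apply lambda x: x + 1 to each element:
  25 -> 26
  6 -> 7
  17 -> 18
  14 -> 15
  22 -> 23
  22 -> 23
  1 -> 2
Therefore output = [26, 7, 18, 15, 23, 23, 2].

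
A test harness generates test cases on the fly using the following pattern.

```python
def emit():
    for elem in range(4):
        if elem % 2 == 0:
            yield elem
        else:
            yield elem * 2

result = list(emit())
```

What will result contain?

Step 1: For each elem in range(4), yield elem if even, else elem*2:
  elem=0 (even): yield 0
  elem=1 (odd): yield 1*2 = 2
  elem=2 (even): yield 2
  elem=3 (odd): yield 3*2 = 6
Therefore result = [0, 2, 2, 6].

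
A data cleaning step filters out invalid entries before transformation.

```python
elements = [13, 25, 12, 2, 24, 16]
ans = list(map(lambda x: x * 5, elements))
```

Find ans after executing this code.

Step 1: Apply lambda x: x * 5 to each element:
  13 -> 65
  25 -> 125
  12 -> 60
  2 -> 10
  24 -> 120
  16 -> 80
Therefore ans = [65, 125, 60, 10, 120, 80].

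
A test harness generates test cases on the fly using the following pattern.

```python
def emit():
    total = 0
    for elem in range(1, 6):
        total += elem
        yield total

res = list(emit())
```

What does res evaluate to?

Step 1: Generator accumulates running sum:
  elem=1: total = 1, yield 1
  elem=2: total = 3, yield 3
  elem=3: total = 6, yield 6
  elem=4: total = 10, yield 10
  elem=5: total = 15, yield 15
Therefore res = [1, 3, 6, 10, 15].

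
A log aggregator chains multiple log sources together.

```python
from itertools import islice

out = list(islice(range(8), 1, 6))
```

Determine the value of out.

Step 1: islice(range(8), 1, 6) takes elements at indices [1, 6).
Step 2: Elements: [1, 2, 3, 4, 5].
Therefore out = [1, 2, 3, 4, 5].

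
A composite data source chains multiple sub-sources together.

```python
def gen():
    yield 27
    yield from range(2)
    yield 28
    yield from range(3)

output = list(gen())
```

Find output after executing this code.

Step 1: Trace yields in order:
  yield 27
  yield 0
  yield 1
  yield 28
  yield 0
  yield 1
  yield 2
Therefore output = [27, 0, 1, 28, 0, 1, 2].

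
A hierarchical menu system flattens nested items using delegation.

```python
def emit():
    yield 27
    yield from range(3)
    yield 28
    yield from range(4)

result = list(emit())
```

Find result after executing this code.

Step 1: Trace yields in order:
  yield 27
  yield 0
  yield 1
  yield 2
  yield 28
  yield 0
  yield 1
  yield 2
  yield 3
Therefore result = [27, 0, 1, 2, 28, 0, 1, 2, 3].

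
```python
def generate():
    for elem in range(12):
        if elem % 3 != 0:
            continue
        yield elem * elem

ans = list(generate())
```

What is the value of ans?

Step 1: Only yield elem**2 when elem is divisible by 3:
  elem=0: 0 % 3 == 0, yield 0**2 = 0
  elem=3: 3 % 3 == 0, yield 3**2 = 9
  elem=6: 6 % 3 == 0, yield 6**2 = 36
  elem=9: 9 % 3 == 0, yield 9**2 = 81
Therefore ans = [0, 9, 36, 81].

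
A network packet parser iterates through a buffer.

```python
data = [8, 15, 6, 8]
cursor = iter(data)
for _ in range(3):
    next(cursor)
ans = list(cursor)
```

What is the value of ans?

Step 1: Create iterator over [8, 15, 6, 8].
Step 2: Advance 3 positions (consuming [8, 15, 6]).
Step 3: list() collects remaining elements: [8].
Therefore ans = [8].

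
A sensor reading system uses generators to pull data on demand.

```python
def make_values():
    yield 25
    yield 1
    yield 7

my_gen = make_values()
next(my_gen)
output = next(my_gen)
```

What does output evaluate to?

Step 1: make_values() creates a generator.
Step 2: next(my_gen) yields 25 (consumed and discarded).
Step 3: next(my_gen) yields 1, assigned to output.
Therefore output = 1.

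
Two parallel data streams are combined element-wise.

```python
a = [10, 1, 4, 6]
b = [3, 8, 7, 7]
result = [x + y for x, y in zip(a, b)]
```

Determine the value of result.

Step 1: Add corresponding elements:
  10 + 3 = 13
  1 + 8 = 9
  4 + 7 = 11
  6 + 7 = 13
Therefore result = [13, 9, 11, 13].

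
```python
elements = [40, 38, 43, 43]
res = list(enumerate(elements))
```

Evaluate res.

Step 1: enumerate pairs each element with its index:
  (0, 40)
  (1, 38)
  (2, 43)
  (3, 43)
Therefore res = [(0, 40), (1, 38), (2, 43), (3, 43)].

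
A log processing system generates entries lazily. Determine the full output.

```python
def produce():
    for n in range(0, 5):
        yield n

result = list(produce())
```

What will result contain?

Step 1: The generator yields each value from range(0, 5).
Step 2: list() consumes all yields: [0, 1, 2, 3, 4].
Therefore result = [0, 1, 2, 3, 4].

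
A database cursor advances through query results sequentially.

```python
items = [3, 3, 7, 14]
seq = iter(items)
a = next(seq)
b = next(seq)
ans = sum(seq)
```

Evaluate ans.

Step 1: Create iterator over [3, 3, 7, 14].
Step 2: a = next() = 3, b = next() = 3.
Step 3: sum() of remaining [7, 14] = 21.
Therefore ans = 21.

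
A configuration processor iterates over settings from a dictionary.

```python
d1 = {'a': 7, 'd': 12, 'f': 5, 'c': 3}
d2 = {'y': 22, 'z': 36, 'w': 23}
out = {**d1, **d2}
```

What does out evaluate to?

Step 1: Merge d1 and d2 (d2 values override on key conflicts).
Step 2: d1 has keys ['a', 'd', 'f', 'c'], d2 has keys ['y', 'z', 'w'].
Therefore out = {'a': 7, 'd': 12, 'f': 5, 'c': 3, 'y': 22, 'z': 36, 'w': 23}.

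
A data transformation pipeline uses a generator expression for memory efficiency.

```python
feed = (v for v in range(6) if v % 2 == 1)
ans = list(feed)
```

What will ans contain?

Step 1: Filter range(6) keeping only odd values:
  v=0: even, excluded
  v=1: odd, included
  v=2: even, excluded
  v=3: odd, included
  v=4: even, excluded
  v=5: odd, included
Therefore ans = [1, 3, 5].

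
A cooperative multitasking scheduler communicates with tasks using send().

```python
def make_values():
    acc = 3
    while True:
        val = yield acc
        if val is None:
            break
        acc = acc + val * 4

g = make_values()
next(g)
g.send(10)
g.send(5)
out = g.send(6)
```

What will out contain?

Step 1: next() -> yield acc=3.
Step 2: send(10) -> val=10, acc = 3 + 10*4 = 43, yield 43.
Step 3: send(5) -> val=5, acc = 43 + 5*4 = 63, yield 63.
Step 4: send(6) -> val=6, acc = 63 + 6*4 = 87, yield 87.
Therefore out = 87.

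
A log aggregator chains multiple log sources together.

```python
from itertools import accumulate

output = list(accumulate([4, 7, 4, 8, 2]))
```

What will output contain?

Step 1: accumulate computes running sums:
  + 4 = 4
  + 7 = 11
  + 4 = 15
  + 8 = 23
  + 2 = 25
Therefore output = [4, 11, 15, 23, 25].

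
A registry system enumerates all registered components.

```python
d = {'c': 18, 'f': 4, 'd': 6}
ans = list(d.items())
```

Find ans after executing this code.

Step 1: d.items() returns (key, value) pairs in insertion order.
Therefore ans = [('c', 18), ('f', 4), ('d', 6)].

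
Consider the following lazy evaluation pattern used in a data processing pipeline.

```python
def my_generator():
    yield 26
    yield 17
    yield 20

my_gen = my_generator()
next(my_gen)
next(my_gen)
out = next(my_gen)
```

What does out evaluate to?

Step 1: my_generator() creates a generator.
Step 2: next(my_gen) yields 26 (consumed and discarded).
Step 3: next(my_gen) yields 17 (consumed and discarded).
Step 4: next(my_gen) yields 20, assigned to out.
Therefore out = 20.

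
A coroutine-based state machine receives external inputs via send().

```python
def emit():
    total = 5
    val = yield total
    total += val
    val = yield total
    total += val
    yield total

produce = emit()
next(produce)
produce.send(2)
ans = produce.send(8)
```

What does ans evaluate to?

Step 1: next() -> yield total=5.
Step 2: send(2) -> val=2, total = 5+2 = 7, yield 7.
Step 3: send(8) -> val=8, total = 7+8 = 15, yield 15.
Therefore ans = 15.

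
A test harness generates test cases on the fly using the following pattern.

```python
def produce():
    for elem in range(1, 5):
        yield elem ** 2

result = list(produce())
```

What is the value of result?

Step 1: For each elem in range(1, 5), yield elem**2:
  elem=1: yield 1**2 = 1
  elem=2: yield 2**2 = 4
  elem=3: yield 3**2 = 9
  elem=4: yield 4**2 = 16
Therefore result = [1, 4, 9, 16].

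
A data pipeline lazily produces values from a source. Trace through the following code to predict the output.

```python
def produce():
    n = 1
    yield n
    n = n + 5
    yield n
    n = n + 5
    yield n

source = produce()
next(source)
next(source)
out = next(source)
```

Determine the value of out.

Step 1: Trace through generator execution:
  Yield 1: n starts at 1, yield 1
  Yield 2: n = 1 + 5 = 6, yield 6
  Yield 3: n = 6 + 5 = 11, yield 11
Step 2: First next() gets 1, second next() gets the second value, third next() yields 11.
Therefore out = 11.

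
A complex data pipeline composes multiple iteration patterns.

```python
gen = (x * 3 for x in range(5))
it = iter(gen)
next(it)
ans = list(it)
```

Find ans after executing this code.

Step 1: Generator produces [0, 3, 6, 9, 12].
Step 2: next(it) consumes first element (0).
Step 3: list(it) collects remaining: [3, 6, 9, 12].
Therefore ans = [3, 6, 9, 12].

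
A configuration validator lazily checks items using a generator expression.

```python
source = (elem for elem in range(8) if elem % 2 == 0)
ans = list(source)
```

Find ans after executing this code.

Step 1: Filter range(8) keeping only even values:
  elem=0: even, included
  elem=1: odd, excluded
  elem=2: even, included
  elem=3: odd, excluded
  elem=4: even, included
  elem=5: odd, excluded
  elem=6: even, included
  elem=7: odd, excluded
Therefore ans = [0, 2, 4, 6].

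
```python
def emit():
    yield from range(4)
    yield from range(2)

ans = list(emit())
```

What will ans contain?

Step 1: Trace yields in order:
  yield 0
  yield 1
  yield 2
  yield 3
  yield 0
  yield 1
Therefore ans = [0, 1, 2, 3, 0, 1].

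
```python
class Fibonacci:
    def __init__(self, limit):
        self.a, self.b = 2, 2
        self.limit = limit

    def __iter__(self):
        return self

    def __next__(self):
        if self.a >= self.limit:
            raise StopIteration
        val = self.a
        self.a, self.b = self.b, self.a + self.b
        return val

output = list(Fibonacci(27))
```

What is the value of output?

Step 1: Fibonacci-like sequence (a=2, b=2) until >= 27:
  Yield 2, then a,b = 2,4
  Yield 2, then a,b = 4,6
  Yield 4, then a,b = 6,10
  Yield 6, then a,b = 10,16
  Yield 10, then a,b = 16,26
  Yield 16, then a,b = 26,42
  Yield 26, then a,b = 42,68
Step 2: 42 >= 27, stop.
Therefore output = [2, 2, 4, 6, 10, 16, 26].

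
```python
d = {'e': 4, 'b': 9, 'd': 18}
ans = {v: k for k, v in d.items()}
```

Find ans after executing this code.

Step 1: Invert dict (swap keys and values):
  'e': 4 -> 4: 'e'
  'b': 9 -> 9: 'b'
  'd': 18 -> 18: 'd'
Therefore ans = {4: 'e', 9: 'b', 18: 'd'}.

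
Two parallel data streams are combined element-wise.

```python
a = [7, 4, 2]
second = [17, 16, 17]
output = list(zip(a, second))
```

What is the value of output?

Step 1: zip pairs elements at same index:
  Index 0: (7, 17)
  Index 1: (4, 16)
  Index 2: (2, 17)
Therefore output = [(7, 17), (4, 16), (2, 17)].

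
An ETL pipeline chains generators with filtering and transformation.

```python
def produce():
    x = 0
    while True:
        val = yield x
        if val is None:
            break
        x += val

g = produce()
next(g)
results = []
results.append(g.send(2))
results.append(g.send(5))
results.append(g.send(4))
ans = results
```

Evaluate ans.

Step 1: next(g) -> yield 0.
Step 2: send(2) -> x = 2, yield 2.
Step 3: send(5) -> x = 7, yield 7.
Step 4: send(4) -> x = 11, yield 11.
Therefore ans = [2, 7, 11].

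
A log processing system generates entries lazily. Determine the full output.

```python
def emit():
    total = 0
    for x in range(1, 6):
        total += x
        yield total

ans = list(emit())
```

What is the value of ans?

Step 1: Generator accumulates running sum:
  x=1: total = 1, yield 1
  x=2: total = 3, yield 3
  x=3: total = 6, yield 6
  x=4: total = 10, yield 10
  x=5: total = 15, yield 15
Therefore ans = [1, 3, 6, 10, 15].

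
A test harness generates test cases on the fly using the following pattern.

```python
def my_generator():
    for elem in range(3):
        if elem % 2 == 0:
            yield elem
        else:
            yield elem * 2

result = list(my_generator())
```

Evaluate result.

Step 1: For each elem in range(3), yield elem if even, else elem*2:
  elem=0 (even): yield 0
  elem=1 (odd): yield 1*2 = 2
  elem=2 (even): yield 2
Therefore result = [0, 2, 2].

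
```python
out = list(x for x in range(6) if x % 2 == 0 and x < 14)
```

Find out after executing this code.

Step 1: Filter range(6) where x % 2 == 0 and x < 14:
  x=0: both conditions met, included
  x=1: excluded (1 % 2 != 0)
  x=2: both conditions met, included
  x=3: excluded (3 % 2 != 0)
  x=4: both conditions met, included
  x=5: excluded (5 % 2 != 0)
Therefore out = [0, 2, 4].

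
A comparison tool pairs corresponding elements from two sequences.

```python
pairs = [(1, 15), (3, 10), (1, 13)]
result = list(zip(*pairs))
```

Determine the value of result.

Step 1: zip(*pairs) transposes: unzips [(1, 15), (3, 10), (1, 13)] into separate sequences.
Step 2: First elements: (1, 3, 1), second elements: (15, 10, 13).
Therefore result = [(1, 3, 1), (15, 10, 13)].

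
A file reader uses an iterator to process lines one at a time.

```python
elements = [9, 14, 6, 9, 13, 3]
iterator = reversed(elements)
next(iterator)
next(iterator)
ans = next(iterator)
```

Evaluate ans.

Step 1: reversed([9, 14, 6, 9, 13, 3]) gives iterator: [3, 13, 9, 6, 14, 9].
Step 2: First next() = 3, second next() = 13.
Step 3: Third next() = 9.
Therefore ans = 9.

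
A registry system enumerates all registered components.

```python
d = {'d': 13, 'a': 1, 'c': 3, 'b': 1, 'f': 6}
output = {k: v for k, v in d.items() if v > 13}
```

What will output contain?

Step 1: Filter items where value > 13:
  'd': 13 <= 13: removed
  'a': 1 <= 13: removed
  'c': 3 <= 13: removed
  'b': 1 <= 13: removed
  'f': 6 <= 13: removed
Therefore output = {}.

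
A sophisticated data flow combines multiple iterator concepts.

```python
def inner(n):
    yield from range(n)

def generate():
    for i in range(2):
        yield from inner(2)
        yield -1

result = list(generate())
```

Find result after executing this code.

Step 1: For each i in range(2):
  i=0: yield from inner(2) -> [0, 1], then yield -1
  i=1: yield from inner(2) -> [0, 1], then yield -1
Therefore result = [0, 1, -1, 0, 1, -1].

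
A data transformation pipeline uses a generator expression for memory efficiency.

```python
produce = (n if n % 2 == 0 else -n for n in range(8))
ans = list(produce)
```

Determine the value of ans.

Step 1: For each n in range(8), yield n if even, else -n:
  n=0: even, yield 0
  n=1: odd, yield -1
  n=2: even, yield 2
  n=3: odd, yield -3
  n=4: even, yield 4
  n=5: odd, yield -5
  n=6: even, yield 6
  n=7: odd, yield -7
Therefore ans = [0, -1, 2, -3, 4, -5, 6, -7].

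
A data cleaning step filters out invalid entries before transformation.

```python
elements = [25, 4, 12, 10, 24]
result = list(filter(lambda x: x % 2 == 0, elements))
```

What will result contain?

Step 1: Filter elements divisible by 2:
  25 % 2 = 1: removed
  4 % 2 = 0: kept
  12 % 2 = 0: kept
  10 % 2 = 0: kept
  24 % 2 = 0: kept
Therefore result = [4, 12, 10, 24].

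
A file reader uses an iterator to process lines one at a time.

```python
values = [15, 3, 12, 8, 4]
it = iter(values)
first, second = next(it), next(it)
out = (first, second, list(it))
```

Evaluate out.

Step 1: Create iterator over [15, 3, 12, 8, 4].
Step 2: first = 15, second = 3.
Step 3: Remaining elements: [12, 8, 4].
Therefore out = (15, 3, [12, 8, 4]).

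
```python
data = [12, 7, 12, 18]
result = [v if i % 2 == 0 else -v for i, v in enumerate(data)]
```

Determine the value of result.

Step 1: For each (i, v), keep v if i is even, negate if odd:
  i=0 (even): keep 12
  i=1 (odd): negate to -7
  i=2 (even): keep 12
  i=3 (odd): negate to -18
Therefore result = [12, -7, 12, -18].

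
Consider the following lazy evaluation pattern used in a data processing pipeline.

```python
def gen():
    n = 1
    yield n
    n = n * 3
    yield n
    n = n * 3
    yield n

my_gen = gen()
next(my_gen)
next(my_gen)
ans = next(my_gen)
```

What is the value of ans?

Step 1: Trace through generator execution:
  Yield 1: n starts at 1, yield 1
  Yield 2: n = 1 * 3 = 3, yield 3
  Yield 3: n = 3 * 3 = 9, yield 9
Step 2: First next() gets 1, second next() gets the second value, third next() yields 9.
Therefore ans = 9.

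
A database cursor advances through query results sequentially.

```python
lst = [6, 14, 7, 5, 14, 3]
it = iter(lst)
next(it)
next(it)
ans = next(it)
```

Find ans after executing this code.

Step 1: Create iterator over [6, 14, 7, 5, 14, 3].
Step 2: next() consumes 6.
Step 3: next() consumes 14.
Step 4: next() returns 7.
Therefore ans = 7.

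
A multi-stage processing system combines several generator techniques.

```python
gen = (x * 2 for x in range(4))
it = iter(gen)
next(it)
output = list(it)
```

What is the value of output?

Step 1: Generator produces [0, 2, 4, 6].
Step 2: next(it) consumes first element (0).
Step 3: list(it) collects remaining: [2, 4, 6].
Therefore output = [2, 4, 6].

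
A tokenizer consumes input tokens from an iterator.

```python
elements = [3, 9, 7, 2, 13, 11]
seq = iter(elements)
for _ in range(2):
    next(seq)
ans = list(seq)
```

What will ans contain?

Step 1: Create iterator over [3, 9, 7, 2, 13, 11].
Step 2: Advance 2 positions (consuming [3, 9]).
Step 3: list() collects remaining elements: [7, 2, 13, 11].
Therefore ans = [7, 2, 13, 11].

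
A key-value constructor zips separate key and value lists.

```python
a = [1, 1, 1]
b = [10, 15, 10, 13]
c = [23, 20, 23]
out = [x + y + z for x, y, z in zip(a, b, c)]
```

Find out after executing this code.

Step 1: zip three lists (truncates to shortest, len=3):
  1 + 10 + 23 = 34
  1 + 15 + 20 = 36
  1 + 10 + 23 = 34
Therefore out = [34, 36, 34].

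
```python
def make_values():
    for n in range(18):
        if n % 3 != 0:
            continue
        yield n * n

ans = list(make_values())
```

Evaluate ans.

Step 1: Only yield n**2 when n is divisible by 3:
  n=0: 0 % 3 == 0, yield 0**2 = 0
  n=3: 3 % 3 == 0, yield 3**2 = 9
  n=6: 6 % 3 == 0, yield 6**2 = 36
  n=9: 9 % 3 == 0, yield 9**2 = 81
  n=12: 12 % 3 == 0, yield 12**2 = 144
  n=15: 15 % 3 == 0, yield 15**2 = 225
Therefore ans = [0, 9, 36, 81, 144, 225].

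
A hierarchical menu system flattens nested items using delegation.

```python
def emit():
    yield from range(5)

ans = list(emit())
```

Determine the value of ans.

Step 1: yield from delegates to the iterable, yielding each element.
Step 2: Collected values: [0, 1, 2, 3, 4].
Therefore ans = [0, 1, 2, 3, 4].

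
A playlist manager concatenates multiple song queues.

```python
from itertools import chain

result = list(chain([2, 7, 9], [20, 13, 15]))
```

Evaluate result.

Step 1: chain() concatenates iterables: [2, 7, 9] + [20, 13, 15].
Therefore result = [2, 7, 9, 20, 13, 15].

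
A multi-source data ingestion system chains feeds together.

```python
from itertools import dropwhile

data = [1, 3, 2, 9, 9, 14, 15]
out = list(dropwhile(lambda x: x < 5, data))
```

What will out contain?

Step 1: dropwhile drops elements while < 5:
  1 < 5: dropped
  3 < 5: dropped
  2 < 5: dropped
  9: kept (dropping stopped)
Step 2: Remaining elements kept regardless of condition.
Therefore out = [9, 9, 14, 15].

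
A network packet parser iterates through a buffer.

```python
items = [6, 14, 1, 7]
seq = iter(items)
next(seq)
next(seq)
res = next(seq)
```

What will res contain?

Step 1: Create iterator over [6, 14, 1, 7].
Step 2: next() consumes 6.
Step 3: next() consumes 14.
Step 4: next() returns 1.
Therefore res = 1.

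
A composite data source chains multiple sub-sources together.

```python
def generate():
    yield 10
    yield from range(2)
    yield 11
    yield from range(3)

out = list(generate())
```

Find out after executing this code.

Step 1: Trace yields in order:
  yield 10
  yield 0
  yield 1
  yield 11
  yield 0
  yield 1
  yield 2
Therefore out = [10, 0, 1, 11, 0, 1, 2].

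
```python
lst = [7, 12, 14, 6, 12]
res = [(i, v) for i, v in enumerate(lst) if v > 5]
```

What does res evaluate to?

Step 1: Filter enumerate([7, 12, 14, 6, 12]) keeping v > 5:
  (0, 7): 7 > 5, included
  (1, 12): 12 > 5, included
  (2, 14): 14 > 5, included
  (3, 6): 6 > 5, included
  (4, 12): 12 > 5, included
Therefore res = [(0, 7), (1, 12), (2, 14), (3, 6), (4, 12)].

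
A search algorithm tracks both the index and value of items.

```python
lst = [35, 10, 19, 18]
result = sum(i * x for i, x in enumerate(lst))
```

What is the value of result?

Step 1: Compute i * x for each (i, x) in enumerate([35, 10, 19, 18]):
  i=0, x=35: 0*35 = 0
  i=1, x=10: 1*10 = 10
  i=2, x=19: 2*19 = 38
  i=3, x=18: 3*18 = 54
Step 2: sum = 0 + 10 + 38 + 54 = 102.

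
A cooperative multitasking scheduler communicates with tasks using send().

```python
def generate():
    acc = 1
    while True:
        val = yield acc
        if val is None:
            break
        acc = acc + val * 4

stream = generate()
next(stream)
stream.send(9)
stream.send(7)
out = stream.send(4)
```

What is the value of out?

Step 1: next() -> yield acc=1.
Step 2: send(9) -> val=9, acc = 1 + 9*4 = 37, yield 37.
Step 3: send(7) -> val=7, acc = 37 + 7*4 = 65, yield 65.
Step 4: send(4) -> val=4, acc = 65 + 4*4 = 81, yield 81.
Therefore out = 81.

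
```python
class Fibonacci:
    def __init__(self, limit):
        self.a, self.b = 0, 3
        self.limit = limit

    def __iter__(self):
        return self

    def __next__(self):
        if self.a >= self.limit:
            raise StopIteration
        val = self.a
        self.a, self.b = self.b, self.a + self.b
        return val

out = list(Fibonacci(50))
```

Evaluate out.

Step 1: Fibonacci-like sequence (a=0, b=3) until >= 50:
  Yield 0, then a,b = 3,3
  Yield 3, then a,b = 3,6
  Yield 3, then a,b = 6,9
  Yield 6, then a,b = 9,15
  Yield 9, then a,b = 15,24
  Yield 15, then a,b = 24,39
  Yield 24, then a,b = 39,63
  Yield 39, then a,b = 63,102
Step 2: 63 >= 50, stop.
Therefore out = [0, 3, 3, 6, 9, 15, 24, 39].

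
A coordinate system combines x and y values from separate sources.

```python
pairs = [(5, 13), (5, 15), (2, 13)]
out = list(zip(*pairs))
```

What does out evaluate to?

Step 1: zip(*pairs) transposes: unzips [(5, 13), (5, 15), (2, 13)] into separate sequences.
Step 2: First elements: (5, 5, 2), second elements: (13, 15, 13).
Therefore out = [(5, 5, 2), (13, 15, 13)].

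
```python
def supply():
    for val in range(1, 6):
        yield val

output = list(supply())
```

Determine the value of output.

Step 1: The generator yields each value from range(1, 6).
Step 2: list() consumes all yields: [1, 2, 3, 4, 5].
Therefore output = [1, 2, 3, 4, 5].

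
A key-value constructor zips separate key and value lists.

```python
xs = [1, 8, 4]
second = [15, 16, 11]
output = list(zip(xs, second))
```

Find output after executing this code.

Step 1: zip pairs elements at same index:
  Index 0: (1, 15)
  Index 1: (8, 16)
  Index 2: (4, 11)
Therefore output = [(1, 15), (8, 16), (4, 11)].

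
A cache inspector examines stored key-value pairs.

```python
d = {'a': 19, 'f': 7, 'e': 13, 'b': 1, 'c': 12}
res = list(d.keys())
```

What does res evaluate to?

Step 1: d.keys() returns the dictionary keys in insertion order.
Therefore res = ['a', 'f', 'e', 'b', 'c'].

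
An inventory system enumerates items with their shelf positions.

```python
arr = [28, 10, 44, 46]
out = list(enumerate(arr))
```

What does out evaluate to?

Step 1: enumerate pairs each element with its index:
  (0, 28)
  (1, 10)
  (2, 44)
  (3, 46)
Therefore out = [(0, 28), (1, 10), (2, 44), (3, 46)].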